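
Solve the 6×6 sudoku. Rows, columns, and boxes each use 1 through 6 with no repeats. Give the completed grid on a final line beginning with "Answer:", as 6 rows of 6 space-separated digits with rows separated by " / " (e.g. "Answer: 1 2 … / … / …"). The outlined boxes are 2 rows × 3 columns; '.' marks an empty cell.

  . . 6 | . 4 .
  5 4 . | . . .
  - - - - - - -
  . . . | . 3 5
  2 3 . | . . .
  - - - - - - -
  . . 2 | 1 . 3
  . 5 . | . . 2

Step 1. [r6c4∈{4,6}] 4 has one home in box 6: r6c4 ⇒ r6c4=4.
Step 2. [r1c6∈{1}] only 1 remains possible at r1c6, so r1c6=1.
Step 3. [r3c2∈{1,6}] in col 2, 1 fits only at r3c2 ⇒ r3c2=1.
Step 4. [r6c5∈{6}] r6c5 has the single candidate 6, so r6c5=6.
Step 5. [r3c4∈{2,6}] row 3 places 2 nowhere but r3c4, so r3c4=2.
Step 6. [r1c1∈{3}] r1c1 has the single candidate 3 ⇒ r1c1=3.
Step 7. [r3c3∈{4}] nothing but 4 survives at r3c3 ⇒ r3c3=4.
Step 8. [r4c4∈{6}] r4c4's peers cover all but 6. So r4c4=6.
Step 9. [r5c2∈{6}] r5c2 is down to just 6. So r5c2=6.
Step 10. [r6c3∈{1,3}] row 6 places 3 nowhere but r6c3. So r6c3=3.
Step 11. [r2c6∈{6}] r2c6 is down to just 6, so r2c6=6.
Step 12. [r1c2∈{2}] only 2 remains possible at r1c2, so r1c2=2.
Step 13. [r2c4∈{3}] r2c4's peers cover all but 3. So r2c4=3.
Step 14. [r2c3∈{1}] only 1 remains possible at r2c3, so r2c3=1.
Step 15. [r6c1∈{1}] r6c1's peers cover all but 1 ⇒ r6c1=1.
Step 16. [r5c5∈{5}] nothing but 5 survives at r5c5, so r5c5=5.
Step 17. [r4c3∈{5}] r4c3 has the single candidate 5. So r4c3=5.
Step 18. [r4c6∈{4}] r4c6's peers cover all but 4 ⇒ r4c6=4.
Step 19. [r1c4∈{5}] nothing but 5 survives at r1c4. So r1c4=5.
Step 20. [r3c1∈{6}] r3c1's peers cover all but 6. So r3c1=6.
Step 21. [r2c5∈{2}] r2c5 has the single candidate 2 ⇒ r2c5=2.
Step 22. [r5c1∈{4}] only 4 remains possible at r5c1, so r5c1=4.
Step 23. [r4c5∈{1}] r4c5 has the single candidate 1, so r4c5=1.

Answer: 3 2 6 5 4 1 / 5 4 1 3 2 6 / 6 1 4 2 3 5 / 2 3 5 6 1 4 / 4 6 2 1 5 3 / 1 5 3 4 6 2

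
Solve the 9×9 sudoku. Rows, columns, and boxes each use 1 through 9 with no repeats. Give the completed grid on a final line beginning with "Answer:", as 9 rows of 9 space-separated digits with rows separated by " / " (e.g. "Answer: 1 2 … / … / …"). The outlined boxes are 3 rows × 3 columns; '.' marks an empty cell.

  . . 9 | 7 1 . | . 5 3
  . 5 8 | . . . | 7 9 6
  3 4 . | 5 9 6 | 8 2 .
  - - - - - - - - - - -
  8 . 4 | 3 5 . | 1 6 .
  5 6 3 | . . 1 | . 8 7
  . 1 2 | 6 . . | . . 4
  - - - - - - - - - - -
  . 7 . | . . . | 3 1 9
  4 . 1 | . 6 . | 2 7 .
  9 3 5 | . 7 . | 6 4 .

Step 1. [r7c1∈{2,6}] box 7 places 2 nowhere but r7c1 ⇒ r7c1=2.
Step 2. [r1c6∈{2,4,8}] across row 1, 8 lands solely at r1c6 ⇒ r1c6=8.
Step 3. [r4c6∈{2,7,9}] 7 has one home in row 4: r4c6. So r4c6=7.
Step 4. [r8c6∈{3,5,9}] row 8 places 3 nowhere but r8c6. So r8c6=3.
Step 5. [r5c7∈{9}] only 9 remains possible at r5c7, so r5c7=9.
Step 6. [r8c2∈{8}] only 8 remains possible at r8c2, so r8c2=8.
Step 7. [r9c4∈{1,2,8}] row 9 places 1 nowhere but r9c4 ⇒ r9c4=1.
Step 8. [r7c4∈{4,8}] in col 4, 8 fits only at r7c4, so r7c4=8.
Step 9. [r7c5∈{4}] r7c5 is down to just 4 ⇒ r7c5=4.
Step 10. [r5c5∈{2}] nothing but 2 survives at r5c5 ⇒ r5c5=2.
Step 11. [r2c4∈{2,4}] in col 4, 2 fits only at r2c4 ⇒ r2c4=2.
Step 12. [r3c3∈{7}] nothing but 7 survives at r3c3 ⇒ r3c3=7.
Step 13. [r1c1∈{6}] only 6 remains possible at r1c1. So r1c1=6.
Step 14. [r7c6∈{5}] r7c6 is down to just 5. So r7c6=5.
Step 15. [r6c7∈{5}] nothing but 5 survives at r6c7, so r6c7=5.
Step 16. [r2c5∈{3}] r2c5 is down to just 3. So r2c5=3.
Step 17. [r6c6∈{9}] r6c6 has the single candidate 9. So r6c6=9.
Step 18. [r6c1∈{7}] nothing but 7 survives at r6c1, so r6c1=7.
Step 19. [r3c9∈{1}] r3c9 has the single candidate 1. So r3c9=1.
Step 20. [r8c4∈{9}] r8c4 is down to just 9. So r8c4=9.
Step 21. [r2c6∈{4}] r2c6 has the single candidate 4. So r2c6=4.
Step 22. [r9c9∈{8}] only 8 remains possible at r9c9, so r9c9=8.
Step 23. [r6c5∈{8}] r6c5 is down to just 8 ⇒ r6c5=8.
Step 24. [r8c9∈{5}] r8c9 is down to just 5 ⇒ r8c9=5.
Step 25. [r1c2∈{2}] only 2 remains possible at r1c2, so r1c2=2.
Step 26. [r5c4∈{4}] only 4 remains possible at r5c4, so r5c4=4.
Step 27. [r4c2∈{9}] r4c2's peers cover all but 9 ⇒ r4c2=9.
Step 28. [r2c1∈{1}] r2c1's peers cover all but 1 ⇒ r2c1=1.
Step 29. [r1c7∈{4}] r1c7's peers cover all but 4, so r1c7=4.
Step 30. [r7c3∈{6}] r7c3's peers cover all but 6, so r7c3=6.
Step 31. [r9c6∈{2}] only 2 remains possible at r9c6 ⇒ r9c6=2.
Step 32. [r6c8∈{3}] only 3 remains possible at r6c8 ⇒ r6c8=3.
Step 33. [r4c9∈{2}] only 2 remains possible at r4c9 ⇒ r4c9=2.

Answer: 6 2 9 7 1 8 4 5 3 / 1 5 8 2 3 4 7 9 6 / 3 4 7 5 9 6 8 2 1 / 8 9 4 3 5 7 1 6 2 / 5 6 3 4 2 1 9 8 7 / 7 1 2 6 8 9 5 3 4 / 2 7 6 8 4 5 3 1 9 / 4 8 1 9 6 3 2 7 5 / 9 3 5 1 7 2 6 4 8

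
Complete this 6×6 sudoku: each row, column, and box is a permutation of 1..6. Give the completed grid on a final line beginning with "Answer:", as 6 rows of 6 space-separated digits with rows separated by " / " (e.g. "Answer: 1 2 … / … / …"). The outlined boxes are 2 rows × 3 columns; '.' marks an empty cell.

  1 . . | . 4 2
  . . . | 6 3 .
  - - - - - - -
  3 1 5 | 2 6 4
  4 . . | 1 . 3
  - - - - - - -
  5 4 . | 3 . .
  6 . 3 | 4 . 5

Step 1. [r6c2∈{2}] r6c2's peers cover all but 2. So r6c2=2.
Step 2. [r1c2∈{3,5,6}] r1c2 is the only open cell in row 1 admitting 3, so r1c2=3.
Step 3. [r5c3∈{1}] nothing but 1 survives at r5c3. So r5c3=1.
Step 4. [r4c3∈{2,6}] in row 4, 2 fits only at r4c3. So r4c3=2.
Step 5. [r4c5∈{5}] r4c5's peers cover all but 5 ⇒ r4c5=5.
Step 6. [r2c2∈{5}] nothing but 5 survives at r2c2 ⇒ r2c2=5.
Step 7. [r5c6∈{6}] r5c6's peers cover all but 6, so r5c6=6.
Step 8. [r2c1∈{2}] only 2 remains possible at r2c1, so r2c1=2.
Step 9. [r1c4∈{5}] only 5 remains possible at r1c4 ⇒ r1c4=5.
Step 10. [r5c5∈{2}] nothing but 2 survives at r5c5. So r5c5=2.
Step 11. [r6c5∈{1}] r6c5 has the single candidate 1. So r6c5=1.
Step 12. [r1c3∈{6}] r1c3 is down to just 6, so r1c3=6.
Step 13. [r4c2∈{6}] r4c2's peers cover all but 6, so r4c2=6.
Step 14. [r2c6∈{1}] only 1 remains possible at r2c6 ⇒ r2c6=1.
Step 15. [r2c3∈{4}] r2c3 has the single candidate 4. So r2c3=4.

Answer: 1 3 6 5 4 2 / 2 5 4 6 3 1 / 3 1 5 2 6 4 / 4 6 2 1 5 3 / 5 4 1 3 2 6 / 6 2 3 4 1 5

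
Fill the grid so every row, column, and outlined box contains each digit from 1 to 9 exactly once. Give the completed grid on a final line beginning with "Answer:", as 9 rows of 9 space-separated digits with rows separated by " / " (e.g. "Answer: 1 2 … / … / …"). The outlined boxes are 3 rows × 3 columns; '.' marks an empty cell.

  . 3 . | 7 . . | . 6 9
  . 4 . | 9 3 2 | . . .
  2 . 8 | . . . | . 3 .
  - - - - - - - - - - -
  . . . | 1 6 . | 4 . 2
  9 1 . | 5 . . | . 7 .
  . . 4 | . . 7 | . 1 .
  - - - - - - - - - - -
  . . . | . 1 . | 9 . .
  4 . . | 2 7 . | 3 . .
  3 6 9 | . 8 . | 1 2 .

Step 1. [r3c9∈{1,4,5,7}] in box 3, 4 fits only at r3c9. So r3c9=4.
Step 2. [r6c4∈{3,8}] col 4 places 8 nowhere but r6c4, so r6c4=8.
Step 3. [r3c5∈{5}] nothing but 5 survives at r3c5. So r3c5=5.
Step 4. [r2c9∈{1,5,7,8}] col 9 places 1 nowhere but r2c9 ⇒ r2c9=1.
Step 5. [r7c8∈{4,5,8}] col 8 places 4 nowhere but r7c8. So r7c8=4.
Step 6. [r6c9∈{3,5,6}] r6c9 is the only open cell in row 6 admitting 3, so r6c9=3.
Step 7. [r1c1∈{1,5}] col 1 places 1 nowhere but r1c1. So r1c1=1.
Step 8. [r1c3∈{5}] r1c3 has the single candidate 5 ⇒ r1c3=5.
Step 9. [r8c6∈{5,6,9}] 9 has one home in row 8: r8c6. So r8c6=9.
Step 10. [r8c9∈{5,6,8}] 6 has one home in row 8: r8c9. So r8c9=6.
Step 11. [r4c6∈{3}] only 3 remains possible at r4c6 ⇒ r4c6=3.
Step 12. [r4c3∈{7}] r4c3's peers cover all but 7 ⇒ r4c3=7.
Step 13. [r5c6∈{4}] nothing but 4 survives at r5c6 ⇒ r5c6=4.
Step 14. [r5c9∈{8}] r5c9's peers cover all but 8. So r5c9=8.
Step 15. [r8c8∈{5,8}] 8 has one home in box 9: r8c8. So r8c8=8.
Step 16. [r8c2∈{5}] r8c2 has the single candidate 5. So r8c2=5.
Step 17. [r6c2∈{2}] nothing but 2 survives at r6c2 ⇒ r6c2=2.
Step 18. [r2c7∈{5,7,8}] in row 2, 8 fits only at r2c7. So r2c7=8.
Step 19. [r6c7∈{5,6}] r6c7 is the only open cell in col 7 admitting 5 ⇒ r6c7=5.
Step 20. [r2c1∈{6,7}] row 2 places 7 nowhere but r2c1 ⇒ r2c1=7.
Step 21. [r4c2∈{8}] only 8 remains possible at r4c2. So r4c2=8.
Step 22. [r9c9∈{5,7}] row 9 places 7 nowhere but r9c9. So r9c9=7.
Step 23. [r3c4∈{6}] r3c4 has the single candidate 6 ⇒ r3c4=6.
Step 24. [r9c6∈{5}] r9c6 is down to just 5. So r9c6=5.
Step 25. [r5c7∈{6}] r5c7 is down to just 6 ⇒ r5c7=6.
Step 26. [r2c8∈{5}] only 5 remains possible at r2c8, so r2c8=5.
Step 27. [r7c6∈{6}] r7c6's peers cover all but 6, so r7c6=6.
Step 28. [r3c7∈{7}] r3c7 has the single candidate 7. So r3c7=7.
Step 29. [r5c3∈{3}] nothing but 3 survives at r5c3. So r5c3=3.
Step 30. [r1c7∈{2}] r1c7's peers cover all but 2. So r1c7=2.
Step 31. [r4c1∈{5}] r4c1 is down to just 5 ⇒ r4c1=5.
Step 32. [r3c2∈{9}] r3c2 is down to just 9, so r3c2=9.
Step 33. [r2c3∈{6}] only 6 remains possible at r2c3, so r2c3=6.
Step 34. [r5c5∈{2}] only 2 remains possible at r5c5. So r5c5=2.
Step 35. [r7c1∈{8}] only 8 remains possible at r7c1, so r7c1=8.
Step 36. [r7c4∈{3}] only 3 remains possible at r7c4. So r7c4=3.
Step 37. [r3c6∈{1}] r3c6 is down to just 1 ⇒ r3c6=1.
Step 38. [r7c9∈{5}] r7c9 has the single candidate 5, so r7c9=5.
Step 39. [r6c5∈{9}] only 9 remains possible at r6c5. So r6c5=9.
Step 40. [r6c1∈{6}] only 6 remains possible at r6c1. So r6c1=6.
Step 41. [r1c6∈{8}] r1c6's peers cover all but 8. So r1c6=8.
Step 42. [r8c3∈{1}] r8c3 is down to just 1, so r8c3=1.
Step 43. [r9c4∈{4}] r9c4's peers cover all but 4 ⇒ r9c4=4.
Step 44. [r4c8∈{9}] only 9 remains possible at r4c8 ⇒ r4c8=9.
Step 45. [r1c5∈{4}] nothing but 4 survives at r1c5. So r1c5=4.
Step 46. [r7c3∈{2}] only 2 remains possible at r7c3 ⇒ r7c3=2.
Step 47. [r7c2∈{7}] r7c2 is down to just 7, so r7c2=7.

Answer: 1 3 5 7 4 8 2 6 9 / 7 4 6 9 3 2 8 5 1 / 2 9 8 6 5 1 7 3 4 / 5 8 7 1 6 3 4 9 2 / 9 1 3 5 2 4 6 7 8 / 6 2 4 8 9 7 5 1 3 / 8 7 2 3 1 6 9 4 5 / 4 5 1 2 7 9 3 8 6 / 3 6 9 4 8 5 1 2 7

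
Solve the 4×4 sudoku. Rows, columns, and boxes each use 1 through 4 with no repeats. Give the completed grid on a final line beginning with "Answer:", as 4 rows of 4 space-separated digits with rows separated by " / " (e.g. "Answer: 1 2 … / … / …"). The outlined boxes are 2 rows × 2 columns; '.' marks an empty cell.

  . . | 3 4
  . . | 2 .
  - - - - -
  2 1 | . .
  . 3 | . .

Step 1. [r4c1∈{4}] nothing but 4 survives at r4c1. So r4c1=4.
Step 2. [r2c4∈{1}] r2c4 has the single candidate 1 ⇒ r2c4=1.
Step 3. [r3c4∈{3}] r3c4's peers cover all but 3, so r3c4=3.
Step 4. [r4c3∈{1}] only 1 remains possible at r4c3 ⇒ r4c3=1.
Step 5. [r4c4∈{2}] r4c4 has the single candidate 2. So r4c4=2.
Step 6. [r1c2∈{2}] r1c2 is down to just 2 ⇒ r1c2=2.
Step 7. [r2c2∈{4}] nothing but 4 survives at r2c2. So r2c2=4.
Step 8. [r1c1∈{1}] only 1 remains possible at r1c1. So r1c1=1.
Step 9. [r2c1∈{3}] nothing but 3 survives at r2c1. So r2c1=3.
Step 10. [r3c3∈{4}] r3c3's peers cover all but 4 ⇒ r3c3=4.

Answer: 1 2 3 4 / 3 4 2 1 / 2 1 4 3 / 4 3 1 2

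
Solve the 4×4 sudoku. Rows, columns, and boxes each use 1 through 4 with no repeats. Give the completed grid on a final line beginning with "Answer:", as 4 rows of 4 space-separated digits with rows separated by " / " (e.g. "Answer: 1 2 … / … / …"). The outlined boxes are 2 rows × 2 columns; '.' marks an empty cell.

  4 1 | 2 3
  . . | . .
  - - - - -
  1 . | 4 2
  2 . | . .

Step 1. [r4c3∈{1,3}] 3 has one home in col 3: r4c3 ⇒ r4c3=3.
Step 2. [r2c4∈{1,4}] in row 2, 4 fits only at r2c4. So r2c4=4.
Step 3. [r2c1∈{3}] r2c1's peers cover all but 3. So r2c1=3.
Step 4. [r2c3∈{1}] r2c3 is down to just 1, so r2c3=1.
Step 5. [r4c2∈{4}] nothing but 4 survives at r4c2. So r4c2=4.
Step 6. [r3c2∈{3}] nothing but 3 survives at r3c2. So r3c2=3.
Step 7. [r2c2∈{2}] nothing but 2 survives at r2c2 ⇒ r2c2=2.
Step 8. [r4c4∈{1}] nothing but 1 survives at r4c4. So r4c4=1.

Answer: 4 1 2 3 / 3 2 1 4 / 1 3 4 2 / 2 4 3 1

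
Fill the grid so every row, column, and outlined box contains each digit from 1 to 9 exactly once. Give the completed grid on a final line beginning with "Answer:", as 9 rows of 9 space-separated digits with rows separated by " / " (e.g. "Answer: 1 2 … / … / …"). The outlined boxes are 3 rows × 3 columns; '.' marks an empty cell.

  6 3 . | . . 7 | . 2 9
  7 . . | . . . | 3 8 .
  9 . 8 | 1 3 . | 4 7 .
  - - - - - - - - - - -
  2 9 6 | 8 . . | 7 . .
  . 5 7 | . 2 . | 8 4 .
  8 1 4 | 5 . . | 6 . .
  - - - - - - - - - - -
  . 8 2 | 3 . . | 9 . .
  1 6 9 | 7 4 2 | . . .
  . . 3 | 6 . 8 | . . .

Step 1. [r8c7∈{5}] only 5 remains possible at r8c7, so r8c7=5.
Step 2. [r4c5∈{1}] r4c5 has the single candidate 1, so r4c5=1.
Step 3. [r7c5∈{5}] nothing but 5 survives at r7c5. So r7c5=5.
Step 4. [r5c9∈{1,3}] across row 5, 1 lands solely at r5c9, so r5c9=1.
Step 5. [r5c4∈{9}] r5c4 is down to just 9 ⇒ r5c4=9.
Step 6. [r2c2∈{2,4}] across box 1, 4 lands solely at r2c2 ⇒ r2c2=4.
Step 7. [r6c6∈{3}] r6c6 is down to just 3, so r6c6=3.
Step 8. [r2c5∈{6,9}] across col 5, 6 lands solely at r2c5. So r2c5=6.
Step 9. [r2c9∈{5}] r2c9 has the single candidate 5 ⇒ r2c9=5.
Step 10. [r7c9∈{4,6,7}] row 7 places 7 nowhere but r7c9 ⇒ r7c9=7.
Step 11. [r9c8∈{1}] r9c8 has the single candidate 1, so r9c8=1.
Step 12. [r4c9∈{3}] r4c9's peers cover all but 3. So r4c9=3.
Step 13. [r9c9∈{2,4}] r9c9 is the only open cell in col 9 admitting 4 ⇒ r9c9=4.
Step 14. [r1c3∈{1,5}] across row 1, 5 lands solely at r1c3 ⇒ r1c3=5.
Step 15. [r1c4∈{4}] r1c4's peers cover all but 4. So r1c4=4.
Step 16. [r9c1∈{5}] r9c1's peers cover all but 5, so r9c1=5.
Step 17. [r4c6∈{4}] r4c6 has the single candidate 4. So r4c6=4.
Step 18. [r5c6∈{6}] only 6 remains possible at r5c6, so r5c6=6.
Step 19. [r3c2∈{2}] r3c2 is down to just 2, so r3c2=2.
Step 20. [r6c9∈{2}] r6c9 has the single candidate 2. So r6c9=2.
Step 21. [r3c6∈{5}] nothing but 5 survives at r3c6 ⇒ r3c6=5.
Step 22. [r6c8∈{9}] r6c8's peers cover all but 9 ⇒ r6c8=9.
Step 23. [r8c8∈{3}] only 3 remains possible at r8c8, so r8c8=3.
Step 24. [r5c1∈{3}] r5c1 is down to just 3. So r5c1=3.
Step 25. [r1c7∈{1}] only 1 remains possible at r1c7. So r1c7=1.
Step 26. [r9c2∈{7}] r9c2 is down to just 7. So r9c2=7.
Step 27. [r9c7∈{2}] r9c7's peers cover all but 2. So r9c7=2.
Step 28. [r2c3∈{1}] r2c3's peers cover all but 1 ⇒ r2c3=1.
Step 29. [r2c6∈{9}] only 9 remains possible at r2c6. So r2c6=9.
Step 30. [r2c4∈{2}] only 2 remains possible at r2c4. So r2c4=2.
Step 31. [r7c8∈{6}] r7c8 has the single candidate 6, so r7c8=6.
Step 32. [r4c8∈{5}] r4c8's peers cover all but 5, so r4c8=5.
Step 33. [r1c5∈{8}] only 8 remains possible at r1c5 ⇒ r1c5=8.
Step 34. [r6c5∈{7}] r6c5 has the single candidate 7 ⇒ r6c5=7.
Step 35. [r8c9∈{8}] only 8 remains possible at r8c9. So r8c9=8.
Step 36. [r7c6∈{1}] only 1 remains possible at r7c6. So r7c6=1.
Step 37. [r7c1∈{4}] r7c1's peers cover all but 4. So r7c1=4.
Step 38. [r3c9∈{6}] r3c9 has the single candidate 6. So r3c9=6.
Step 39. [r9c5∈{9}] r9c5 is down to just 9 ⇒ r9c5=9.

Answer: 6 3 5 4 8 7 1 2 9 / 7 4 1 2 6 9 3 8 5 / 9 2 8 1 3 5 4 7 6 / 2 9 6 8 1 4 7 5 3 / 3 5 7 9 2 6 8 4 1 / 8 1 4 5 7 3 6 9 2 / 4 8 2 3 5 1 9 6 7 / 1 6 9 7 4 2 5 3 8 / 5 7 3 6 9 8 2 1 4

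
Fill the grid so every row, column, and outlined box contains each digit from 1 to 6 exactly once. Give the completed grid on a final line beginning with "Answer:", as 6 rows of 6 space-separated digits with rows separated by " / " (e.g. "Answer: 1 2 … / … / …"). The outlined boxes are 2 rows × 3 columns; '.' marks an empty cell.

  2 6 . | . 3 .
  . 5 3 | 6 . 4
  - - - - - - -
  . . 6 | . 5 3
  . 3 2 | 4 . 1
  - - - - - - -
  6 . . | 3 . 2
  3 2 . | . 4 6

Step 1. [r5c5∈{1}] r5c5's peers cover all but 1. So r5c5=1.
Step 2. [r6c3∈{1,5}] across row 6, 1 lands solely at r6c3. So r6c3=1.
Step 3. [r3c1∈{1,4}] 4 has one home in col 1: r3c1. So r3c1=4.
Step 4. [r5c2∈{4}] nothing but 4 survives at r5c2. So r5c2=4.
Step 5. [r6c4∈{5}] r6c4's peers cover all but 5, so r6c4=5.
Step 6. [r4c5∈{6}] r4c5's peers cover all but 6 ⇒ r4c5=6.
Step 7. [r5c3∈{5}] r5c3 has the single candidate 5, so r5c3=5.
Step 8. [r3c2∈{1}] only 1 remains possible at r3c2 ⇒ r3c2=1.
Step 9. [r3c4∈{2}] r3c4 has the single candidate 2, so r3c4=2.
Step 10. [r2c5∈{2}] nothing but 2 survives at r2c5. So r2c5=2.
Step 11. [r1c6∈{5}] r1c6's peers cover all but 5, so r1c6=5.
Step 12. [r2c1∈{1}] only 1 remains possible at r2c1, so r2c1=1.
Step 13. [r1c3∈{4}] r1c3's peers cover all but 4. So r1c3=4.
Step 14. [r4c1∈{5}] nothing but 5 survives at r4c1, so r4c1=5.
Step 15. [r1c4∈{1}] r1c4 has the single candidate 1 ⇒ r1c4=1.

Answer: 2 6 4 1 3 5 / 1 5 3 6 2 4 / 4 1 6 2 5 3 / 5 3 2 4 6 1 / 6 4 5 3 1 2 / 3 2 1 5 4 6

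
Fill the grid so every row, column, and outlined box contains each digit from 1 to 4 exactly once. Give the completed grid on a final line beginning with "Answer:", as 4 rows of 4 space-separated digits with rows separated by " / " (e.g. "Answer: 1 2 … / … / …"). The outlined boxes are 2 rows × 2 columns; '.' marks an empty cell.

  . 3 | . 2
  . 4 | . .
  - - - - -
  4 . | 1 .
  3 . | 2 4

Step 1. [r2c4∈{1,3}] col 4 places 1 nowhere but r2c4. So r2c4=1.
Step 2. [r3c2∈{2}] nothing but 2 survives at r3c2 ⇒ r3c2=2.
Step 3. [r2c1∈{2}] only 2 remains possible at r2c1, so r2c1=2.
Step 4. [r1c3∈{4}] only 4 remains possible at r1c3, so r1c3=4.
Step 5. [r2c3∈{3}] r2c3 is down to just 3 ⇒ r2c3=3.
Step 6. [r4c2∈{1}] r4c2 is down to just 1 ⇒ r4c2=1.
Step 7. [r1c1∈{1}] nothing but 1 survives at r1c1, so r1c1=1.
Step 8. [r3c4∈{3}] r3c4 has the single candidate 3 ⇒ r3c4=3.

Answer: 1 3 4 2 / 2 4 3 1 / 4 2 1 3 / 3 1 2 4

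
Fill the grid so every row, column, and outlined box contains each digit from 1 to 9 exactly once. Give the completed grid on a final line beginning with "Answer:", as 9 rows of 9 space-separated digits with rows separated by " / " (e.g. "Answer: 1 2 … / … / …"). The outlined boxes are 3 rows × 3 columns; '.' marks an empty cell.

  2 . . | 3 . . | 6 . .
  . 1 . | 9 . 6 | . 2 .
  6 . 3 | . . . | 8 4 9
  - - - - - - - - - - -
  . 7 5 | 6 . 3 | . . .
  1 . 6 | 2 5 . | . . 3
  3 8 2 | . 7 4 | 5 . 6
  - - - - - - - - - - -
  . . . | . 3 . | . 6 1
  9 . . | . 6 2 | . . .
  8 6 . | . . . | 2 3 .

Step 1. [r1c8∈{1,5,7}] 1 has one home in box 3: r1c8 ⇒ r1c8=1.
Step 2. [r3c2∈{5}] r3c2 has the single candidate 5. So r3c2=5.
Step 3. [r4c1∈{4}] r4c1 has the single candidate 4. So r4c1=4.
Step 4. [r2c1∈{7}] r2c1's peers cover all but 7. So r2c1=7.
Step 5. [r8c8∈{5,7,8}] across col 8, 5 lands solely at r8c8, so r8c8=5.
Step 6. [r7c7∈{4,7,9}] across box 9, 9 lands solely at r7c7 ⇒ r7c7=9.
Step 7. [r1c6∈{5,7,8}] box 2 places 5 nowhere but r1c6. So r1c6=5.
Step 8. [r9c4∈{1,4,5,7}] in row 9, 5 fits only at r9c4, so r9c4=5.
Step 9. [r8c9∈{4,7,8}] across box 9, 8 lands solely at r8c9 ⇒ r8c9=8.
Step 10. [r9c9∈{4,7}] r9c9 is the only open cell in col 9 admitting 4 ⇒ r9c9=4.
Step 11. [r1c3∈{4,8,9}] in col 3, 9 fits only at r1c3, so r1c3=9.
Step 12. [r1c2∈{4}] r1c2's peers cover all but 4 ⇒ r1c2=4.
Step 13. [r7c4∈{4,7,8}] 8 has one home in col 4: r7c4 ⇒ r7c4=8.
Step 14. [r7c6∈{7}] nothing but 7 survives at r7c6. So r7c6=7.
Step 15. [r6c4∈{1}] r6c4's peers cover all but 1. So r6c4=1.
Step 16. [r5c6∈{8,9}] r5c6 is the only open cell in col 6 admitting 8, so r5c6=8.
Step 17. [r8c3∈{1,4,7}] 1 has one home in row 8: r8c3 ⇒ r8c3=1.
Step 18. [r9c6∈{1,9}] col 6 places 9 nowhere but r9c6 ⇒ r9c6=9.
Step 19. [r5c8∈{7,9}] 7 has one home in col 8: r5c8. So r5c8=7.
Step 20. [r4c5∈{9}] r4c5's peers cover all but 9. So r4c5=9.
Step 21. [r3c6∈{1}] r3c6's peers cover all but 1. So r3c6=1.
Step 22. [r2c5∈{4,8}] across row 2, 4 lands solely at r2c5. So r2c5=4.
Step 23. [r7c3∈{4}] r7c3's peers cover all but 4. So r7c3=4.
Step 24. [r3c5∈{2}] only 2 remains possible at r3c5, so r3c5=2.
Step 25. [r1c5∈{8}] nothing but 8 survives at r1c5. So r1c5=8.
Step 26. [r2c3∈{8}] r2c3's peers cover all but 8. So r2c3=8.
Step 27. [r7c2∈{2}] only 2 remains possible at r7c2. So r7c2=2.
Step 28. [r9c5∈{1}] r9c5's peers cover all but 1 ⇒ r9c5=1.
Step 29. [r6c8∈{9}] r6c8 is down to just 9, so r6c8=9.
Step 30. [r8c4∈{4}] r8c4 is down to just 4, so r8c4=4.
Step 31. [r2c7∈{3}] nothing but 3 survives at r2c7. So r2c7=3.
Step 32. [r3c4∈{7}] r3c4's peers cover all but 7, so r3c4=7.
Step 33. [r2c9∈{5}] r2c9 has the single candidate 5. So r2c9=5.
Step 34. [r4c7∈{1}] r4c7 is down to just 1. So r4c7=1.
Step 35. [r5c7∈{4}] nothing but 4 survives at r5c7. So r5c7=4.
Step 36. [r8c7∈{7}] r8c7 is down to just 7. So r8c7=7.
Step 37. [r9c3∈{7}] r9c3's peers cover all but 7. So r9c3=7.
Step 38. [r1c9∈{7}] r1c9 has the single candidate 7. So r1c9=7.
Step 39. [r8c2∈{3}] r8c2's peers cover all but 3, so r8c2=3.
Step 40. [r7c1∈{5}] nothing but 5 survives at r7c1. So r7c1=5.
Step 41. [r4c8∈{8}] r4c8's peers cover all but 8 ⇒ r4c8=8.
Step 42. [r5c2∈{9}] nothing but 9 survives at r5c2. So r5c2=9.
Step 43. [r4c9∈{2}] r4c9's peers cover all but 2 ⇒ r4c9=2.

Answer: 2 4 9 3 8 5 6 1 7 / 7 1 8 9 4 6 3 2 5 / 6 5 3 7 2 1 8 4 9 / 4 7 5 6 9 3 1 8 2 / 1 9 6 2 5 8 4 7 3 / 3 8 2 1 7 4 5 9 6 / 5 2 4 8 3 7 9 6 1 / 9 3 1 4 6 2 7 5 8 / 8 6 7 5 1 9 2 3 4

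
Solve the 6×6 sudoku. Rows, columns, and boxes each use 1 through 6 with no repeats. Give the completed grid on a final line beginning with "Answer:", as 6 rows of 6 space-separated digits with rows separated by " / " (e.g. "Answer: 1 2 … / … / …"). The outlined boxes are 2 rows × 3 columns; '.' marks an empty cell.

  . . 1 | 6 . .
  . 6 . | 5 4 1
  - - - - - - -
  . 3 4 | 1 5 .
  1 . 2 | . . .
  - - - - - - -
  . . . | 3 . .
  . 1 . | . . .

Step 1. [r6c4∈{2,4}] r6c4 is the only open cell in col 4 admitting 2, so r6c4=2.
Step 2. [r6c5∈{6}] r6c5 has the single candidate 6, so r6c5=6.
Step 3. [r1c5∈{2,3}] r1c5 is the only open cell in col 5 admitting 2 ⇒ r1c5=2.
Step 4. [r4c6∈{3,4,6}] row 4 places 6 nowhere but r4c6 ⇒ r4c6=6.
Step 5. [r2c3∈{3}] r2c3 has the single candidate 3 ⇒ r2c3=3.
Step 6. [r6c3∈{5}] r6c3's peers cover all but 5, so r6c3=5.
Step 7. [r6c6∈{4}] r6c6's peers cover all but 4, so r6c6=4.
Step 8. [r5c2∈{2,4}] 2 has one home in col 2: r5c2. So r5c2=2.
Step 9. [r5c1∈{4,6}] across row 5, 4 lands solely at r5c1. So r5c1=4.
Step 10. [r1c2∈{4,5}] in row 1, 4 fits only at r1c2 ⇒ r1c2=4.
Step 11. [r1c1∈{5}] r1c1's peers cover all but 5 ⇒ r1c1=5.
Step 12. [r5c3∈{6}] only 6 remains possible at r5c3 ⇒ r5c3=6.
Step 13. [r3c1∈{6}] r3c1 has the single candidate 6 ⇒ r3c1=6.
Step 14. [r4c2∈{5}] nothing but 5 survives at r4c2. So r4c2=5.
Step 15. [r5c5∈{1}] r5c5 is down to just 1, so r5c5=1.
Step 16. [r2c1∈{2}] nothing but 2 survives at r2c1. So r2c1=2.
Step 17. [r3c6∈{2}] only 2 remains possible at r3c6, so r3c6=2.
Step 18. [r4c5∈{3}] only 3 remains possible at r4c5. So r4c5=3.
Step 19. [r5c6∈{5}] r5c6 is down to just 5. So r5c6=5.
Step 20. [r6c1∈{3}] only 3 remains possible at r6c1. So r6c1=3.
Step 21. [r1c6∈{3}] nothing but 3 survives at r1c6 ⇒ r1c6=3.
Step 22. [r4c4∈{4}] only 4 remains possible at r4c4, so r4c4=4.

Answer: 5 4 1 6 2 3 / 2 6 3 5 4 1 / 6 3 4 1 5 2 / 1 5 2 4 3 6 / 4 2 6 3 1 5 / 3 1 5 2 6 4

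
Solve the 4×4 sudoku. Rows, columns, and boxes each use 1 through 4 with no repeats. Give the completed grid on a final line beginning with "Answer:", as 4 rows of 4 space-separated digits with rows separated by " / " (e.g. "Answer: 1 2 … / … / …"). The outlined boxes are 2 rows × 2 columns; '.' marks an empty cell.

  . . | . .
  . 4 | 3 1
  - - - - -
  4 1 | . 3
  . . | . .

Step 1. [r2c1∈{2}] r2c1 is down to just 2. So r2c1=2.
Step 2. [r3c3∈{2}] r3c3 is down to just 2. So r3c3=2.
Step 3. [r1c3∈{4}] r1c3 has the single candidate 4. So r1c3=4.
Step 4. [r4c1∈{3}] r4c1 is down to just 3. So r4c1=3.
Step 5. [r1c1∈{1}] nothing but 1 survives at r1c1. So r1c1=1.
Step 6. [r4c3∈{1}] nothing but 1 survives at r4c3, so r4c3=1.
Step 7. [r1c2∈{3}] r1c2 has the single candidate 3. So r1c2=3.
Step 8. [r4c4∈{4}] nothing but 4 survives at r4c4, so r4c4=4.
Step 9. [r4c2∈{2}] r4c2's peers cover all but 2. So r4c2=2.
Step 10. [r1c4∈{2}] r1c4's peers cover all but 2 ⇒ r1c4=2.

Answer: 1 3 4 2 / 2 4 3 1 / 4 1 2 3 / 3 2 1 4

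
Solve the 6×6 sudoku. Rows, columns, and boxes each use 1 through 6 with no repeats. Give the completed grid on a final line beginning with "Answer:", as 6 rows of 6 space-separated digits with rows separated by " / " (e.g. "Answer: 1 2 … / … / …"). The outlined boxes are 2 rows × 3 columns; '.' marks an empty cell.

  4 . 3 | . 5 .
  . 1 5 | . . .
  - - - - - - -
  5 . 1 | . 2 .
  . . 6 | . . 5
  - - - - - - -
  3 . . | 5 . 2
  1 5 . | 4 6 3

Step 1. [r2c1∈{2,6}] col 1 places 6 nowhere but r2c1. So r2c1=6.
Step 2. [r1c6∈{1,6}] across col 6, 1 lands solely at r1c6, so r1c6=1.
Step 3. [r2c4∈{2,3}] 2 has one home in row 2: r2c4, so r2c4=2.
Step 4. [r2c6∈{4}] only 4 remains possible at r2c6. So r2c6=4.
Step 5. [r3c2∈{3,4}] row 3 places 4 nowhere but r3c2. So r3c2=4.
Step 6. [r3c4∈{3,6}] row 3 places 3 nowhere but r3c4 ⇒ r3c4=3.
Step 7. [r4c1∈{2}] r4c1's peers cover all but 2. So r4c1=2.
Step 8. [r4c4∈{1}] only 1 remains possible at r4c4. So r4c4=1.
Step 9. [r4c5∈{4}] nothing but 4 survives at r4c5. So r4c5=4.
Step 10. [r5c2∈{6}] nothing but 6 survives at r5c2, so r5c2=6.
Step 11. [r4c2∈{3}] r4c2's peers cover all but 3, so r4c2=3.
Step 12. [r5c3∈{4}] r5c3 has the single candidate 4. So r5c3=4.
Step 13. [r5c5∈{1}] only 1 remains possible at r5c5, so r5c5=1.
Step 14. [r3c6∈{6}] nothing but 6 survives at r3c6. So r3c6=6.
Step 15. [r1c2∈{2}] nothing but 2 survives at r1c2. So r1c2=2.
Step 16. [r2c5∈{3}] r2c5 is down to just 3. So r2c5=3.
Step 17. [r6c3∈{2}] r6c3 has the single candidate 2. So r6c3=2.
Step 18. [r1c4∈{6}] r1c4 is down to just 6. So r1c4=6.

Answer: 4 2 3 6 5 1 / 6 1 5 2 3 4 / 5 4 1 3 2 6 / 2 3 6 1 4 5 / 3 6 4 5 1 2 / 1 5 2 4 6 3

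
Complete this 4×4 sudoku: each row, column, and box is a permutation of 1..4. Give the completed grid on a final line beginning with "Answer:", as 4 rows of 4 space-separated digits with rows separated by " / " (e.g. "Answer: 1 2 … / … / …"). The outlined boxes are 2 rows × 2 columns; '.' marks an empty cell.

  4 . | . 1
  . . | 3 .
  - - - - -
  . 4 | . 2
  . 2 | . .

Step 1. [r4c3∈{1,4}] col 3 places 4 nowhere but r4c3 ⇒ r4c3=4.
Step 2. [r4c1∈{1,3}] 1 has one home in row 4: r4c1, so r4c1=1.
Step 3. [r1c3∈{2}] r1c3's peers cover all but 2. So r1c3=2.
Step 4. [r1c2∈{3}] r1c2 is down to just 3, so r1c2=3.
Step 5. [r2c2∈{1}] nothing but 1 survives at r2c2, so r2c2=1.
Step 6. [r3c1∈{3}] r3c1's peers cover all but 3 ⇒ r3c1=3.
Step 7. [r2c1∈{2}] only 2 remains possible at r2c1, so r2c1=2.
Step 8. [r3c3∈{1}] r3c3 is down to just 1, so r3c3=1.
Step 9. [r4c4∈{3}] r4c4's peers cover all but 3, so r4c4=3.
Step 10. [r2c4∈{4}] r2c4 is down to just 4, so r2c4=4.

Answer: 4 3 2 1 / 2 1 3 4 / 3 4 1 2 / 1 2 4 3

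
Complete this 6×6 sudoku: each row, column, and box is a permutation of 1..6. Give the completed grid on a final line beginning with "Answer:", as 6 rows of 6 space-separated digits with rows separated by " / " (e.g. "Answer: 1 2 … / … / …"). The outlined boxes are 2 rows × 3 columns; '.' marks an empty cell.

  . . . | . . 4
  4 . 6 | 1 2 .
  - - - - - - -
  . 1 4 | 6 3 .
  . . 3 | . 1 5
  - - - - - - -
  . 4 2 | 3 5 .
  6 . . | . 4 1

Step 1. [r2c2∈{3,5}] row 2 places 5 nowhere but r2c2, so r2c2=5.
Step 2. [r4c1∈{2}] only 2 remains possible at r4c1, so r4c1=2.
Step 3. [r1c1∈{1,3}] 3 has one home in col 1: r1c1. So r1c1=3.
Step 4. [r6c2∈{3}] r6c2 has the single candidate 3, so r6c2=3.
Step 5. [r1c2∈{2}] r1c2 is down to just 2. So r1c2=2.
Step 6. [r4c4∈{4}] r4c4's peers cover all but 4, so r4c4=4.
Step 7. [r3c6∈{2}] only 2 remains possible at r3c6, so r3c6=2.
Step 8. [r1c4∈{5}] only 5 remains possible at r1c4. So r1c4=5.
Step 9. [r6c4∈{2}] r6c4's peers cover all but 2, so r6c4=2.
Step 10. [r5c1∈{1}] nothing but 1 survives at r5c1. So r5c1=1.
Step 11. [r2c6∈{3}] r2c6 has the single candidate 3, so r2c6=3.
Step 12. [r3c1∈{5}] r3c1 has the single candidate 5 ⇒ r3c1=5.
Step 13. [r6c3∈{5}] r6c3's peers cover all but 5, so r6c3=5.
Step 14. [r4c2∈{6}] r4c2 has the single candidate 6 ⇒ r4c2=6.
Step 15. [r1c3∈{1}] r1c3's peers cover all but 1 ⇒ r1c3=1.
Step 16. [r5c6∈{6}] r5c6's peers cover all but 6. So r5c6=6.
Step 17. [r1c5∈{6}] nothing but 6 survives at r1c5. So r1c5=6.

Answer: 3 2 1 5 6 4 / 4 5 6 1 2 3 / 5 1 4 6 3 2 / 2 6 3 4 1 5 / 1 4 2 3 5 6 / 6 3 5 2 4 1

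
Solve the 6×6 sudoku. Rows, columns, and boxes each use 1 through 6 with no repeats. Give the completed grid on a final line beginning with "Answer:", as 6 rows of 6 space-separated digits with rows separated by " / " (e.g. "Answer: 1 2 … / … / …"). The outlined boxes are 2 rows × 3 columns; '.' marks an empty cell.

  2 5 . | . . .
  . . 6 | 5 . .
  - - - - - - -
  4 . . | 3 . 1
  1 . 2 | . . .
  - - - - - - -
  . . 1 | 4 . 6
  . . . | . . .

Step 1. [r2c1∈{3}] r2c1 is down to just 3, so r2c1=3.
Step 2. [r6c3∈{3,4,5}] r6c3 is the only open cell in col 3 admitting 3 ⇒ r6c3=3.
Step 3. [r6c4∈{1,2}] 2 has one home in col 4: r6c4. So r6c4=2.
Step 4. [r4c4∈{6}] only 6 remains possible at r4c4, so r4c4=6.
Step 5. [r6c6∈{5}] only 5 remains possible at r6c6, so r6c6=5.
Step 6. [r1c3∈{4}] r1c3's peers cover all but 4. So r1c3=4.
Step 7. [r4c5∈{4,5}] 5 has one home in row 4: r4c5, so r4c5=5.
Step 8. [r2c5∈{1,2,4}] across col 5, 4 lands solely at r2c5 ⇒ r2c5=4.
Step 9. [r1c5∈{1,3,6}] in row 1, 6 fits only at r1c5 ⇒ r1c5=6.
Step 10. [r3c2∈{6}] only 6 remains possible at r3c2. So r3c2=6.
Step 11. [r6c1∈{6}] nothing but 6 survives at r6c1, so r6c1=6.
Step 12. [r4c2∈{3}] nothing but 3 survives at r4c2, so r4c2=3.
Step 13. [r1c6∈{3}] nothing but 3 survives at r1c6 ⇒ r1c6=3.
Step 14. [r1c4∈{1}] r1c4 has the single candidate 1, so r1c4=1.
Step 15. [r3c5∈{2}] r3c5 is down to just 2, so r3c5=2.
Step 16. [r2c2∈{1}] r2c2's peers cover all but 1, so r2c2=1.
Step 17. [r5c5∈{3}] only 3 remains possible at r5c5. So r5c5=3.
Step 18. [r6c5∈{1}] only 1 remains possible at r6c5 ⇒ r6c5=1.
Step 19. [r4c6∈{4}] r4c6 has the single candidate 4. So r4c6=4.
Step 20. [r6c2∈{4}] r6c2 has the single candidate 4 ⇒ r6c2=4.
Step 21. [r2c6∈{2}] r2c6's peers cover all but 2 ⇒ r2c6=2.
Step 22. [r5c2∈{2}] only 2 remains possible at r5c2 ⇒ r5c2=2.
Step 23. [r5c1∈{5}] nothing but 5 survives at r5c1. So r5c1=5.
Step 24. [r3c3∈{5}] r3c3 has the single candidate 5 ⇒ r3c3=5.

Answer: 2 5 4 1 6 3 / 3 1 6 5 4 2 / 4 6 5 3 2 1 / 1 3 2 6 5 4 / 5 2 1 4 3 6 / 6 4 3 2 1 5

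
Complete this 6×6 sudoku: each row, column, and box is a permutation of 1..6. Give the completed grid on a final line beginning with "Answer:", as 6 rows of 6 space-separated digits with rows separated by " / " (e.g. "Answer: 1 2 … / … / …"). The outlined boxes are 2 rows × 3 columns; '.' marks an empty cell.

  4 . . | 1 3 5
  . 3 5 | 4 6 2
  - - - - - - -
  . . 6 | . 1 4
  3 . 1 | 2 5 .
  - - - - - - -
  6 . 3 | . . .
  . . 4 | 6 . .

Step 1. [r6c5∈{2}] nothing but 2 survives at r6c5 ⇒ r6c5=2.
Step 2. [r5c2∈{1,2,5}] 2 has one home in row 5: r5c2, so r5c2=2.
Step 3. [r6c2∈{1,5}] in col 2, 1 fits only at r6c2 ⇒ r6c2=1.
Step 4. [r6c1∈{5}] r6c1 is down to just 5, so r6c1=5.
Step 5. [r3c2∈{5}] r3c2 is down to just 5. So r3c2=5.
Step 6. [r4c2∈{4}] r4c2 has the single candidate 4, so r4c2=4.
Step 7. [r5c4∈{5}] r5c4 is down to just 5, so r5c4=5.
Step 8. [r5c6∈{1}] r5c6 has the single candidate 1 ⇒ r5c6=1.
Step 9. [r3c1∈{2}] nothing but 2 survives at r3c1, so r3c1=2.
Step 10. [r1c2∈{6}] nothing but 6 survives at r1c2. So r1c2=6.
Step 11. [r2c1∈{1}] r2c1 has the single candidate 1, so r2c1=1.
Step 12. [r3c4∈{3}] r3c4 is down to just 3, so r3c4=3.
Step 13. [r6c6∈{3}] nothing but 3 survives at r6c6, so r6c6=3.
Step 14. [r5c5∈{4}] r5c5 is down to just 4 ⇒ r5c5=4.
Step 15. [r1c3∈{2}] only 2 remains possible at r1c3. So r1c3=2.
Step 16. [r4c6∈{6}] r4c6's peers cover all but 6, so r4c6=6.

Answer: 4 6 2 1 3 5 / 1 3 5 4 6 2 / 2 5 6 3 1 4 / 3 4 1 2 5 6 / 6 2 3 5 4 1 / 5 1 4 6 2 3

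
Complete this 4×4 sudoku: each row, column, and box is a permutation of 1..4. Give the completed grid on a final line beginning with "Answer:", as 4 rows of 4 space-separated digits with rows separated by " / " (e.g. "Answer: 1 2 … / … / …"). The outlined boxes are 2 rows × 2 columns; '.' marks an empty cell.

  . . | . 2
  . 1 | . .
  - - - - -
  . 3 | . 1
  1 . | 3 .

Step 1. [r1c2∈{4}] r1c2 has the single candidate 4, so r1c2=4.
Step 2. [r2c1∈{2,3}] row 2 places 2 nowhere but r2c1. So r2c1=2.
Step 3. [r2c3∈{4}] r2c3 has the single candidate 4. So r2c3=4.
Step 4. [r2c4∈{3}] r2c4's peers cover all but 3. So r2c4=3.
Step 5. [r3c1∈{4}] r3c1 is down to just 4, so r3c1=4.
Step 6. [r4c2∈{2}] nothing but 2 survives at r4c2. So r4c2=2.
Step 7. [r3c3∈{2}] r3c3's peers cover all but 2 ⇒ r3c3=2.
Step 8. [r1c3∈{1}] r1c3 is down to just 1 ⇒ r1c3=1.
Step 9. [r1c1∈{3}] nothing but 3 survives at r1c1 ⇒ r1c1=3.
Step 10. [r4c4∈{4}] r4c4 is down to just 4 ⇒ r4c4=4.

Answer: 3 4 1 2 / 2 1 4 3 / 4 3 2 1 / 1 2 3 4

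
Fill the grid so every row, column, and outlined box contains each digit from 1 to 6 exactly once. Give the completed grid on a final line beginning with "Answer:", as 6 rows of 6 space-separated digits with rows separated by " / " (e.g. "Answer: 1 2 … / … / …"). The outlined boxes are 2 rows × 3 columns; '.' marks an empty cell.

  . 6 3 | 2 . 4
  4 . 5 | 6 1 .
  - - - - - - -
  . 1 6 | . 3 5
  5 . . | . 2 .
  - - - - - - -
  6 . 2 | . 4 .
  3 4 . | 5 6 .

Step 1. [r5c4∈{1,3}] across col 4, 3 lands solely at r5c4. So r5c4=3.
Step 2. [r4c4∈{1,4}] across col 4, 1 lands solely at r4c4. So r4c4=1.
Step 3. [r6c6∈{1,2}] in row 6, 2 fits only at r6c6, so r6c6=2.
Step 4. [r5c6∈{1}] r5c6 is down to just 1 ⇒ r5c6=1.
Step 5. [r4c3∈{4}] only 4 remains possible at r4c3 ⇒ r4c3=4.
Step 6. [r1c1∈{1}] r1c1 is down to just 1 ⇒ r1c1=1.
Step 7. [r6c3∈{1}] r6c3 is down to just 1. So r6c3=1.
Step 8. [r3c1∈{2}] r3c1 has the single candidate 2 ⇒ r3c1=2.
Step 9. [r4c2∈{3}] only 3 remains possible at r4c2. So r4c2=3.
Step 10. [r3c4∈{4}] nothing but 4 survives at r3c4. So r3c4=4.
Step 11. [r5c2∈{5}] r5c2 is down to just 5 ⇒ r5c2=5.
Step 12. [r2c2∈{2}] only 2 remains possible at r2c2, so r2c2=2.
Step 13. [r1c5∈{5}] r1c5 is down to just 5. So r1c5=5.
Step 14. [r2c6∈{3}] nothing but 3 survives at r2c6. So r2c6=3.
Step 15. [r4c6∈{6}] r4c6's peers cover all but 6. So r4c6=6.

Answer: 1 6 3 2 5 4 / 4 2 5 6 1 3 / 2 1 6 4 3 5 / 5 3 4 1 2 6 / 6 5 2 3 4 1 / 3 4 1 5 6 2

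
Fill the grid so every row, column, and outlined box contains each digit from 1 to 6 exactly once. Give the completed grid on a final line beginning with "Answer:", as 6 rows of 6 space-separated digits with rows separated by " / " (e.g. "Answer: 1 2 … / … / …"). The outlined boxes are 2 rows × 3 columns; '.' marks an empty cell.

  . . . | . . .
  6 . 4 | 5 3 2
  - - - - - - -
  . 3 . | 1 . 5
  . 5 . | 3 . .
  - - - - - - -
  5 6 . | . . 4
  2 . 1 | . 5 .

Step 1. [r4c6∈{6}] r4c6's peers cover all but 6 ⇒ r4c6=6.
Step 2. [r1c6∈{1}] only 1 remains possible at r1c6 ⇒ r1c6=1.
Step 3. [r4c3∈{2}] only 2 remains possible at r4c3 ⇒ r4c3=2.
Step 4. [r4c5∈{4}] nothing but 4 survives at r4c5 ⇒ r4c5=4.
Step 5. [r5c3∈{3}] r5c3 is down to just 3 ⇒ r5c3=3.
Step 6. [r3c5∈{2}] only 2 remains possible at r3c5 ⇒ r3c5=2.
Step 7. [r1c4∈{4,6}] r1c4 is the only open cell in row 1 admitting 4. So r1c4=4.
Step 8. [r4c1∈{1}] r4c1 has the single candidate 1. So r4c1=1.
Step 9. [r3c3∈{6}] r3c3 is down to just 6. So r3c3=6.
Step 10. [r6c6∈{3}] only 3 remains possible at r6c6 ⇒ r6c6=3.
Step 11. [r1c2∈{2}] r1c2 has the single candidate 2 ⇒ r1c2=2.
Step 12. [r5c4∈{2}] r5c4's peers cover all but 2, so r5c4=2.
Step 13. [r1c5∈{6}] r1c5 has the single candidate 6 ⇒ r1c5=6.
Step 14. [r2c2∈{1}] nothing but 1 survives at r2c2. So r2c2=1.
Step 15. [r1c3∈{5}] r1c3's peers cover all but 5. So r1c3=5.
Step 16. [r1c1∈{3}] r1c1 is down to just 3 ⇒ r1c1=3.
Step 17. [r6c4∈{6}] r6c4 is down to just 6. So r6c4=6.
Step 18. [r3c1∈{4}] r3c1 has the single candidate 4. So r3c1=4.
Step 19. [r5c5∈{1}] nothing but 1 survives at r5c5, so r5c5=1.
Step 20. [r6c2∈{4}] only 4 remains possible at r6c2 ⇒ r6c2=4.

Answer: 3 2 5 4 6 1 / 6 1 4 5 3 2 / 4 3 6 1 2 5 / 1 5 2 3 4 6 / 5 6 3 2 1 4 / 2 4 1 6 5 3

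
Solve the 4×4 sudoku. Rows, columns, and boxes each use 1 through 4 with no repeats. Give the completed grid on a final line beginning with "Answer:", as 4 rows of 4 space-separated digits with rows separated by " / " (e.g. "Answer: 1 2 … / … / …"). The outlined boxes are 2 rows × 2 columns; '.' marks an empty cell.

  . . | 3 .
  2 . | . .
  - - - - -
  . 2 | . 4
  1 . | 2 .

Step 1. [r2c2∈{1,3,4}] in row 2, 3 fits only at r2c2 ⇒ r2c2=3.
Step 2. [r2c4∈{1}] r2c4 is down to just 1. So r2c4=1.
Step 3. [r1c2∈{1,4}] row 1 places 1 nowhere but r1c2, so r1c2=1.
Step 4. [r1c1∈{4}] r1c1 is down to just 4. So r1c1=4.
Step 5. [r4c2∈{4}] r4c2 has the single candidate 4. So r4c2=4.
Step 6. [r3c3∈{1}] r3c3's peers cover all but 1. So r3c3=1.
Step 7. [r4c4∈{3}] r4c4's peers cover all but 3 ⇒ r4c4=3.
Step 8. [r3c1∈{3}] r3c1 is down to just 3. So r3c1=3.
Step 9. [r2c3∈{4}] nothing but 4 survives at r2c3. So r2c3=4.
Step 10. [r1c4∈{2}] r1c4's peers cover all but 2 ⇒ r1c4=2.

Answer: 4 1 3 2 / 2 3 4 1 / 3 2 1 4 / 1 4 2 3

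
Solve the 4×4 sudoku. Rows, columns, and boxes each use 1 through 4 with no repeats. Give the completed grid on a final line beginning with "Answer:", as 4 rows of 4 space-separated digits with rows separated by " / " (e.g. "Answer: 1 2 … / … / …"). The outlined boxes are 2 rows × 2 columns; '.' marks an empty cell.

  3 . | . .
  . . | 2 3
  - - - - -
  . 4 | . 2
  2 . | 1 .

Step 1. [r2c2∈{1}] r2c2 has the single candidate 1, so r2c2=1.
Step 2. [r1c4∈{1,4}] r1c4 is the only open cell in row 1 admitting 1 ⇒ r1c4=1.
Step 3. [r1c3∈{4}] r1c3's peers cover all but 4. So r1c3=4.
Step 4. [r3c1∈{1}] only 1 remains possible at r3c1. So r3c1=1.
Step 5. [r3c3∈{3}] only 3 remains possible at r3c3. So r3c3=3.
Step 6. [r4c4∈{4}] nothing but 4 survives at r4c4, so r4c4=4.
Step 7. [r4c2∈{3}] r4c2 has the single candidate 3 ⇒ r4c2=3.
Step 8. [r2c1∈{4}] r2c1 has the single candidate 4 ⇒ r2c1=4.
Step 9. [r1c2∈{2}] r1c2's peers cover all but 2 ⇒ r1c2=2.

Answer: 3 2 4 1 / 4 1 2 3 / 1 4 3 2 / 2 3 1 4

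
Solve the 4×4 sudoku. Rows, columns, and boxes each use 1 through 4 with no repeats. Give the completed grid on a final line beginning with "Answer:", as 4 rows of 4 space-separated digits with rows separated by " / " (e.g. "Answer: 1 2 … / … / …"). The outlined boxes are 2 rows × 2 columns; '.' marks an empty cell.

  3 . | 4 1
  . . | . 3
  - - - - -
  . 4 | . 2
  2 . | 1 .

Step 1. [r2c2∈{1,2}] r2c2 is the only open cell in col 2 admitting 1, so r2c2=1.
Step 2. [r4c2∈{3}] r4c2 has the single candidate 3. So r4c2=3.
Step 3. [r3c3∈{3}] r3c3 has the single candidate 3. So r3c3=3.
Step 4. [r4c4∈{4}] r4c4 is down to just 4, so r4c4=4.
Step 5. [r2c3∈{2}] nothing but 2 survives at r2c3 ⇒ r2c3=2.
Step 6. [r1c2∈{2}] nothing but 2 survives at r1c2 ⇒ r1c2=2.
Step 7. [r2c1∈{4}] r2c1 is down to just 4, so r2c1=4.
Step 8. [r3c1∈{1}] r3c1 has the single candidate 1. So r3c1=1.

Answer: 3 2 4 1 / 4 1 2 3 / 1 4 3 2 / 2 3 1 4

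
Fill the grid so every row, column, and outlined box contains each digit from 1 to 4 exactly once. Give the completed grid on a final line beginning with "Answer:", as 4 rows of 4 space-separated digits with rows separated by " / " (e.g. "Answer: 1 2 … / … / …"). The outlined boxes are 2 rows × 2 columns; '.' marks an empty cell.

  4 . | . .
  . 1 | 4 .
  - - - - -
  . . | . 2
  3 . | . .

Step 1. [r4c3∈{1}] r4c3 is down to just 1. So r4c3=1.
Step 2. [r1c2∈{2,3}] col 2 places 3 nowhere but r1c2, so r1c2=3.
Step 3. [r4c2∈{2,4}] row 4 places 2 nowhere but r4c2, so r4c2=2.
Step 4. [r1c4∈{1}] only 1 remains possible at r1c4, so r1c4=1.
Step 5. [r2c1∈{2}] only 2 remains possible at r2c1, so r2c1=2.
Step 6. [r3c1∈{1}] r3c1's peers cover all but 1. So r3c1=1.
Step 7. [r2c4∈{3}] only 3 remains possible at r2c4. So r2c4=3.
Step 8. [r3c2∈{4}] r3c2 has the single candidate 4 ⇒ r3c2=4.
Step 9. [r1c3∈{2}] only 2 remains possible at r1c3, so r1c3=2.
Step 10. [r3c3∈{3}] r3c3 is down to just 3, so r3c3=3.
Step 11. [r4c4∈{4}] r4c4 has the single candidate 4. So r4c4=4.

Answer: 4 3 2 1 / 2 1 4 3 / 1 4 3 2 / 3 2 1 4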